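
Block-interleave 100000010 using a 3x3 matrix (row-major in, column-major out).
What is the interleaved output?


Matrix:
  100
  000
  010
Read columns: 100001000

100001000


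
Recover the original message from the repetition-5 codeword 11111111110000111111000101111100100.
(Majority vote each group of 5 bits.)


Groups: 11111, 11111, 00001, 11111, 00010, 11111, 00100
Majority votes: 1101010

1101010


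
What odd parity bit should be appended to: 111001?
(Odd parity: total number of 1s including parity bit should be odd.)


Number of 1s in data: 4
Parity bit: 1

1


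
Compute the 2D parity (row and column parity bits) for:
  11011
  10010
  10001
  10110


Row parities: 0001
Column parities: 01110

Row P: 0001, Col P: 01110, Corner: 1


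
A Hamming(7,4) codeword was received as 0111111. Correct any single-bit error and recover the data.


Syndrome = 1: error at position 1

Data: 1111 (corrected bit 1)


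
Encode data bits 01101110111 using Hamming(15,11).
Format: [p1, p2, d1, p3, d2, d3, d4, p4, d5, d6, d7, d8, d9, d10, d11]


Parity bits: p1=1, p2=1, p3=1, p4=0

110111001110111


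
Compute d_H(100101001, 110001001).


XOR: 010100000
Count of 1s: 2

2


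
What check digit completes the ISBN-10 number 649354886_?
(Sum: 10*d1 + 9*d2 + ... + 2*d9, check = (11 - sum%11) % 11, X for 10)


Weighted sum: 307
307 mod 11 = 10

Check digit: 1


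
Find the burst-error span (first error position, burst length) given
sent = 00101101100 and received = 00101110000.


XOR: 00000011100

Burst at position 6, length 3


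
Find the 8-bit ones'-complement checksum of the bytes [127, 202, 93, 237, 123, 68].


Sum = 850 mod 256 = 82
Complement = 173

173


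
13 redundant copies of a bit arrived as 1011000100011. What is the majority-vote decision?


Ones: 6 out of 13
Threshold: 7

0 (6/13 voted 1)


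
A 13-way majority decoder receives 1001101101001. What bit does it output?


Ones: 7 out of 13
Threshold: 7

1 (7/13 voted 1)


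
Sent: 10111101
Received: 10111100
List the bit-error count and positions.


XOR: 00000001

1 error(s) at position(s): 7


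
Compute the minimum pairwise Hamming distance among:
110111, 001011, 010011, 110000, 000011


Comparing all pairs, minimum distance: 1
Can detect 0 errors, correct 0 errors

1


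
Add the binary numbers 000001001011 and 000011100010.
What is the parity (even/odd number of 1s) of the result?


000001001011 = 75
000011100010 = 226
Sum = 301 = 100101101
1s count = 5

odd parity (5 ones in 100101101)


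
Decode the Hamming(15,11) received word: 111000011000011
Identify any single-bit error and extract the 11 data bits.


Syndrome = 0: no error detected

Data: 10001000011 (no errors)


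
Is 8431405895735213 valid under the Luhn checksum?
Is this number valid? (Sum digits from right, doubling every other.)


Luhn sum = 65
65 mod 10 = 5

Invalid (Luhn sum mod 10 = 5)


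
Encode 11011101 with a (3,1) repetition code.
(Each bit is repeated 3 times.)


Each bit -> 3 copies

111111000111111111000111


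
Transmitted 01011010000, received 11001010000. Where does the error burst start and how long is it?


XOR: 10010000000

Burst at position 0, length 4


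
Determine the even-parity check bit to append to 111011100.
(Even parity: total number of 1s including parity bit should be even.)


Number of 1s in data: 6
Parity bit: 0

0


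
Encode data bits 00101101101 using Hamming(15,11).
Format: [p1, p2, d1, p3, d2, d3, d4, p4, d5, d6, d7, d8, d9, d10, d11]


Parity bits: p1=1, p2=1, p3=0, p4=1

110001011101101


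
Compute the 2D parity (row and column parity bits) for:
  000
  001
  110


Row parities: 010
Column parities: 111

Row P: 010, Col P: 111, Corner: 1


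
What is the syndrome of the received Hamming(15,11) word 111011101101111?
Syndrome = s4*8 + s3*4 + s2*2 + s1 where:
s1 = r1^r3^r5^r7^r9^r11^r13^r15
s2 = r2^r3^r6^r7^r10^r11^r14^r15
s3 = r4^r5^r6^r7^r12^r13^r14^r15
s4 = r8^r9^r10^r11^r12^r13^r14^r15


s1=1, s2=1, s3=1, s4=0

Syndrome = 7 (error at position 7)


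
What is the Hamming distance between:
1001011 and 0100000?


XOR: 1101011
Count of 1s: 5

5


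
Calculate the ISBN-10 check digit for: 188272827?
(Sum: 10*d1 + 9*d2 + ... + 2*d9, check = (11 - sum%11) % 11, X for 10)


Weighted sum: 264
264 mod 11 = 0

Check digit: 0


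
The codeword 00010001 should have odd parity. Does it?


Number of 1s: 2

No, parity error (2 ones)


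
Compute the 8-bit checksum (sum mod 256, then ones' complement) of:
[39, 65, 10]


Sum = 114 mod 256 = 114
Complement = 141

141


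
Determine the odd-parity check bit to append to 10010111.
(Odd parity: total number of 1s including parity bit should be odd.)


Number of 1s in data: 5
Parity bit: 0

0


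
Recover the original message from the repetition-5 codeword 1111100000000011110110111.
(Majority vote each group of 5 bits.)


Groups: 11111, 00000, 00001, 11101, 10111
Majority votes: 10011

10011


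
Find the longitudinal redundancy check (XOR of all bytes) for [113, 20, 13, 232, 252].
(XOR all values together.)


XOR chain: 113 ^ 20 ^ 13 ^ 232 ^ 252 = 124

124


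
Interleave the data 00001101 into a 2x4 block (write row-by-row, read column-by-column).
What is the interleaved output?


Matrix:
  0000
  1101
Read columns: 01010001

01010001


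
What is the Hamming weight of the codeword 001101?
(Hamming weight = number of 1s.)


Counting 1s in 001101

3


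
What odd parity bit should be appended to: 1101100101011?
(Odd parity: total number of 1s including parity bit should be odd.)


Number of 1s in data: 8
Parity bit: 1

1


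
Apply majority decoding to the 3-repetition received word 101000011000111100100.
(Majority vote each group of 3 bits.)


Groups: 101, 000, 011, 000, 111, 100, 100
Majority votes: 1010100

1010100


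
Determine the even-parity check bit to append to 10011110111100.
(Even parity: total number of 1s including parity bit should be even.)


Number of 1s in data: 9
Parity bit: 1

1


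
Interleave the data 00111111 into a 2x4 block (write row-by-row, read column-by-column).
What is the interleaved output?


Matrix:
  0011
  1111
Read columns: 01011111

01011111


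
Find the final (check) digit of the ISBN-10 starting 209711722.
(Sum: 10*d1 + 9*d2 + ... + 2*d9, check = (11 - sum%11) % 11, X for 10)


Weighted sum: 190
190 mod 11 = 3

Check digit: 8


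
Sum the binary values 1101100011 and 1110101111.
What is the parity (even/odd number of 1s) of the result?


1101100011 = 867
1110101111 = 943
Sum = 1810 = 11100010010
1s count = 5

odd parity (5 ones in 11100010010)


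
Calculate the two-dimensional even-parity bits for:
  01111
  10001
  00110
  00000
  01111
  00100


Row parities: 000001
Column parities: 10011

Row P: 000001, Col P: 10011, Corner: 1


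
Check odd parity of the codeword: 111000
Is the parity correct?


Number of 1s: 3

Yes, parity is correct (3 ones)


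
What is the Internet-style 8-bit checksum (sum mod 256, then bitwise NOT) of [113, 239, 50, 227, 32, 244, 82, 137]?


Sum = 1124 mod 256 = 100
Complement = 155

155


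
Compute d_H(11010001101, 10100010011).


XOR: 01110011110
Count of 1s: 7

7


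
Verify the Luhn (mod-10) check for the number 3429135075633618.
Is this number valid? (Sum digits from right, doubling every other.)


Luhn sum = 67
67 mod 10 = 7

Invalid (Luhn sum mod 10 = 7)


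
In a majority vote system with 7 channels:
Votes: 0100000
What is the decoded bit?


Ones: 1 out of 7
Threshold: 4

0 (1/7 voted 1)


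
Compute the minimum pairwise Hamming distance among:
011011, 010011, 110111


Comparing all pairs, minimum distance: 1
Can detect 0 errors, correct 0 errors

1


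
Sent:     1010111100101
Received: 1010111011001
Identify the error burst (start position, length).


XOR: 0000000111100

Burst at position 7, length 4


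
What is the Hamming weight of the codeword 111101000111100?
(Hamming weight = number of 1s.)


Counting 1s in 111101000111100

9


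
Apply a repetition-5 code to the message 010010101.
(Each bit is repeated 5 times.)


Each bit -> 5 copies

000001111100000000001111100000111110000011111


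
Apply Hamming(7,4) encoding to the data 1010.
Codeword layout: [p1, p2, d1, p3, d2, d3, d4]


Parity bits: p1=1, p2=0, p3=1

1011010


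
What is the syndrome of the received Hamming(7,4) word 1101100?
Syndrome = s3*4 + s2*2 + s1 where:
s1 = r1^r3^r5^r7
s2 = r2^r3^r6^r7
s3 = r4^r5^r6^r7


s1=0, s2=1, s3=0

Syndrome = 2 (error at position 2)


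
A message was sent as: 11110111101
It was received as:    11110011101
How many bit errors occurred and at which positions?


XOR: 00000100000

1 error(s) at position(s): 5


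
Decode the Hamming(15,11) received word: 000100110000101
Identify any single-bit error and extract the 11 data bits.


Syndrome = 9: error at position 9

Data: 00011000101 (corrected bit 9)


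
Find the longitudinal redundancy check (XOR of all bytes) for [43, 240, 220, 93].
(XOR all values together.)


XOR chain: 43 ^ 240 ^ 220 ^ 93 = 90

90


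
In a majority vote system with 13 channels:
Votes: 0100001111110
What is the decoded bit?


Ones: 7 out of 13
Threshold: 7

1 (7/13 voted 1)


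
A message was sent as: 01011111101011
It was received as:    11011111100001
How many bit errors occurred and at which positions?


XOR: 10000000001010

3 error(s) at position(s): 0, 10, 12


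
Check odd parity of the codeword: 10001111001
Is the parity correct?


Number of 1s: 6

No, parity error (6 ones)


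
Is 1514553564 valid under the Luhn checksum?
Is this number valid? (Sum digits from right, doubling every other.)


Luhn sum = 37
37 mod 10 = 7

Invalid (Luhn sum mod 10 = 7)


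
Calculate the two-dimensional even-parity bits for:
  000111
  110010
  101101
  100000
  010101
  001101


Row parities: 110111
Column parities: 100000

Row P: 110111, Col P: 100000, Corner: 1


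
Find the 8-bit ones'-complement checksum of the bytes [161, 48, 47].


Sum = 256 mod 256 = 0
Complement = 255

255


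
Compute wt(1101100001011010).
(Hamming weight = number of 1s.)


Counting 1s in 1101100001011010

8


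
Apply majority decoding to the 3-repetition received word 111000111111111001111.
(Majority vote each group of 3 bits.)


Groups: 111, 000, 111, 111, 111, 001, 111
Majority votes: 1011101

1011101


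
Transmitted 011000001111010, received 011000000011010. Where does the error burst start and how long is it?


XOR: 000000001100000

Burst at position 8, length 2


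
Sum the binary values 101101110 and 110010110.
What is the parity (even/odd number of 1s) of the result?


101101110 = 366
110010110 = 406
Sum = 772 = 1100000100
1s count = 3

odd parity (3 ones in 1100000100)


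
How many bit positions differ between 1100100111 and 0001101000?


XOR: 1101001111
Count of 1s: 7

7


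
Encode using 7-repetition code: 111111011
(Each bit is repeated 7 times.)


Each bit -> 7 copies

111111111111111111111111111111111111111111000000011111111111111


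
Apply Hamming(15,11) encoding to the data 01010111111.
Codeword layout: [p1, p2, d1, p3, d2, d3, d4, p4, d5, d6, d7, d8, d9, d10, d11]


Parity bits: p1=1, p2=1, p3=0, p4=0

110010100111111


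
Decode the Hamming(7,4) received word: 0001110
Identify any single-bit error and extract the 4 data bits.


Syndrome = 7: error at position 7

Data: 0111 (corrected bit 7)


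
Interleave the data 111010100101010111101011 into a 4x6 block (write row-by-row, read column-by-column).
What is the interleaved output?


Matrix:
  111010
  100101
  010111
  101011
Read columns: 110110101001011010110111

110110101001011010110111


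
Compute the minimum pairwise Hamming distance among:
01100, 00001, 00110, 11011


Comparing all pairs, minimum distance: 2
Can detect 1 errors, correct 0 errors

2


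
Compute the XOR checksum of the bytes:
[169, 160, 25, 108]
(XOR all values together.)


XOR chain: 169 ^ 160 ^ 25 ^ 108 = 124

124


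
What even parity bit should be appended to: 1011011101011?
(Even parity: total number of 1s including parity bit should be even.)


Number of 1s in data: 9
Parity bit: 1

1


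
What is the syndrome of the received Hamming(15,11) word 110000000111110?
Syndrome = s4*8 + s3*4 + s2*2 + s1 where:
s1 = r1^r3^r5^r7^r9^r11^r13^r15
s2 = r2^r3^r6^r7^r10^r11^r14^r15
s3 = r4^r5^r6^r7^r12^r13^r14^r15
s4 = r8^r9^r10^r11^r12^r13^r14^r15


s1=1, s2=0, s3=1, s4=1

Syndrome = 13 (error at position 13)


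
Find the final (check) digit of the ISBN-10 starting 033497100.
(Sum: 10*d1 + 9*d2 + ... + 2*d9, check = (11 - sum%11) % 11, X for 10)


Weighted sum: 172
172 mod 11 = 7

Check digit: 4


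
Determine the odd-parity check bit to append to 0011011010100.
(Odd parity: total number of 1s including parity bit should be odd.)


Number of 1s in data: 6
Parity bit: 1

1


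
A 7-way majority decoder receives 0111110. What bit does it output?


Ones: 5 out of 7
Threshold: 4

1 (5/7 voted 1)


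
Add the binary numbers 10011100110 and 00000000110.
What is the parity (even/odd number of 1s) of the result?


10011100110 = 1254
00000000110 = 6
Sum = 1260 = 10011101100
1s count = 6

even parity (6 ones in 10011101100)


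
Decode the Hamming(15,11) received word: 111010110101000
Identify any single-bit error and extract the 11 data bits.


Syndrome = 12: error at position 12

Data: 11010100000 (corrected bit 12)


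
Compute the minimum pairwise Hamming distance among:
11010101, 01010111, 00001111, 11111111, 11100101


Comparing all pairs, minimum distance: 2
Can detect 1 errors, correct 0 errors

2


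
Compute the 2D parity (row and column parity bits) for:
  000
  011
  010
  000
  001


Row parities: 00101
Column parities: 000

Row P: 00101, Col P: 000, Corner: 0


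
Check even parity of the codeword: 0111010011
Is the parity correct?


Number of 1s: 6

Yes, parity is correct (6 ones)


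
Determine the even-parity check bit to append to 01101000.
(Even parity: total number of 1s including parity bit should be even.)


Number of 1s in data: 3
Parity bit: 1

1


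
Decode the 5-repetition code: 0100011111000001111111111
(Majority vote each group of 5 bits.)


Groups: 01000, 11111, 00000, 11111, 11111
Majority votes: 01011

01011


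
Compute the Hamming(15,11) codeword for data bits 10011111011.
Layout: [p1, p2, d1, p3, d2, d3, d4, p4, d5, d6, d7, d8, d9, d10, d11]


Parity bits: p1=1, p2=0, p3=0, p4=0

101000101111011


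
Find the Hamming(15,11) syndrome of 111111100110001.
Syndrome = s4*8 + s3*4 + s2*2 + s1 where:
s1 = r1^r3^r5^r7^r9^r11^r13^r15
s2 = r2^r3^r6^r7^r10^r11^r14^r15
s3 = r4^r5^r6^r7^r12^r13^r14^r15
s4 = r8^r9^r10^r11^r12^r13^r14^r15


s1=0, s2=1, s3=1, s4=1

Syndrome = 14 (error at position 14)


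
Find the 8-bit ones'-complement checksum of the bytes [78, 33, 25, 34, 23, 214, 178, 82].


Sum = 667 mod 256 = 155
Complement = 100

100


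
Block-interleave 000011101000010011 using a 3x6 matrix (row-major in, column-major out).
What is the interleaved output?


Matrix:
  000011
  101000
  010011
Read columns: 010001010000101101

010001010000101101


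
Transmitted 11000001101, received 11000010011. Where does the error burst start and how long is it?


XOR: 00000011110

Burst at position 6, length 4


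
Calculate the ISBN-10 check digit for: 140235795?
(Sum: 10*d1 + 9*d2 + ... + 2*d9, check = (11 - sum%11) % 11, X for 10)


Weighted sum: 168
168 mod 11 = 3

Check digit: 8


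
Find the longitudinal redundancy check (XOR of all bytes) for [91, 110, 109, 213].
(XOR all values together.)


XOR chain: 91 ^ 110 ^ 109 ^ 213 = 141

141


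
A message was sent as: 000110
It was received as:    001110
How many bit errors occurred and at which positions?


XOR: 001000

1 error(s) at position(s): 2


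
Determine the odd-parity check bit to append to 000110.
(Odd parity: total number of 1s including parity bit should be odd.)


Number of 1s in data: 2
Parity bit: 1

1


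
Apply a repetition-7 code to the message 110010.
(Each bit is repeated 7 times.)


Each bit -> 7 copies

111111111111110000000000000011111110000000


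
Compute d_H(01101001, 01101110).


XOR: 00000111
Count of 1s: 3

3


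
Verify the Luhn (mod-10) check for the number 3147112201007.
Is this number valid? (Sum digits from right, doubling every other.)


Luhn sum = 32
32 mod 10 = 2

Invalid (Luhn sum mod 10 = 2)


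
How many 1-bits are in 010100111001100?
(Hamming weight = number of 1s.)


Counting 1s in 010100111001100

7


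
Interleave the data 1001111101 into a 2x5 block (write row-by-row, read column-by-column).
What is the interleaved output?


Matrix:
  10011
  11101
Read columns: 1101011011

1101011011


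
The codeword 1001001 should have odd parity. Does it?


Number of 1s: 3

Yes, parity is correct (3 ones)


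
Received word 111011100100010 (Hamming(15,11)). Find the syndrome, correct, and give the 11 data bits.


Syndrome = 0: no error detected

Data: 11110100010 (no errors)


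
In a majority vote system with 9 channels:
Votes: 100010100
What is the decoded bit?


Ones: 3 out of 9
Threshold: 5

0 (3/9 voted 1)


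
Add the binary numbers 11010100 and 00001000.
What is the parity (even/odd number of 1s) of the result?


11010100 = 212
00001000 = 8
Sum = 220 = 11011100
1s count = 5

odd parity (5 ones in 11011100)


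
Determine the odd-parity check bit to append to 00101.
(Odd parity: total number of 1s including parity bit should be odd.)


Number of 1s in data: 2
Parity bit: 1

1


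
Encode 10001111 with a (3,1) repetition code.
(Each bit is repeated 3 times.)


Each bit -> 3 copies

111000000000111111111111


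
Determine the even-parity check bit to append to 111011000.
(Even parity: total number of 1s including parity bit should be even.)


Number of 1s in data: 5
Parity bit: 1

1


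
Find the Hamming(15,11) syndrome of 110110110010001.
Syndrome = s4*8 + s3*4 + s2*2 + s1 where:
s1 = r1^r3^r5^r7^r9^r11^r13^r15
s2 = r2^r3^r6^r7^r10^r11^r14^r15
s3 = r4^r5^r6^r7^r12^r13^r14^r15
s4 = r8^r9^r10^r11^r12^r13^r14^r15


s1=1, s2=0, s3=0, s4=1

Syndrome = 9 (error at position 9)


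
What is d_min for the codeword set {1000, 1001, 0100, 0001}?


Comparing all pairs, minimum distance: 1
Can detect 0 errors, correct 0 errors

1


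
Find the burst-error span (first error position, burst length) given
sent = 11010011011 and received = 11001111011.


XOR: 00011100000

Burst at position 3, length 3


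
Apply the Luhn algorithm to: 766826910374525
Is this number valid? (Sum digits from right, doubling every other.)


Luhn sum = 74
74 mod 10 = 4

Invalid (Luhn sum mod 10 = 4)


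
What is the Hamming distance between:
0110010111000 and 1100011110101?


XOR: 1010001001101
Count of 1s: 6

6


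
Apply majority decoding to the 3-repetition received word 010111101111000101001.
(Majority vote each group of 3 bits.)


Groups: 010, 111, 101, 111, 000, 101, 001
Majority votes: 0111010

0111010


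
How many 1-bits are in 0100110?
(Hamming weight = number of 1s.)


Counting 1s in 0100110

3


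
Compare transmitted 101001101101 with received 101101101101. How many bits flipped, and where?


XOR: 000100000000

1 error(s) at position(s): 3


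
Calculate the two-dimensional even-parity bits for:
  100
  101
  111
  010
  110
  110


Row parities: 101100
Column parities: 100

Row P: 101100, Col P: 100, Corner: 1


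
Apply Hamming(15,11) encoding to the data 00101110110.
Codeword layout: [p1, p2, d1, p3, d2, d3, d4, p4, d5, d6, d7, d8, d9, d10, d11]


Parity bits: p1=1, p2=0, p3=1, p4=1

100101011110110


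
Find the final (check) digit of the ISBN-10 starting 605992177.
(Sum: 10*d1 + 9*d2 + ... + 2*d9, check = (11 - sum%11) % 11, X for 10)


Weighted sum: 266
266 mod 11 = 2

Check digit: 9


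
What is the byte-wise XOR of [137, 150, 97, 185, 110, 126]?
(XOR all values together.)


XOR chain: 137 ^ 150 ^ 97 ^ 185 ^ 110 ^ 126 = 215

215


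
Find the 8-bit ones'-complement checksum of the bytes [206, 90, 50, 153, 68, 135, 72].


Sum = 774 mod 256 = 6
Complement = 249

249


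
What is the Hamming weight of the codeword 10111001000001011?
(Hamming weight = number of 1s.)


Counting 1s in 10111001000001011

8


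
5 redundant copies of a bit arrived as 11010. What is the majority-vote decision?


Ones: 3 out of 5
Threshold: 3

1 (3/5 voted 1)


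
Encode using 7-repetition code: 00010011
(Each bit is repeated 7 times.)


Each bit -> 7 copies

00000000000000000000011111110000000000000011111111111111


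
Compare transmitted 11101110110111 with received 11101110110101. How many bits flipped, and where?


XOR: 00000000000010

1 error(s) at position(s): 12


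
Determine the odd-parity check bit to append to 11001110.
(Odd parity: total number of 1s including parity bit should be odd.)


Number of 1s in data: 5
Parity bit: 0

0


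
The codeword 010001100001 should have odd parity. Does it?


Number of 1s: 4

No, parity error (4 ones)


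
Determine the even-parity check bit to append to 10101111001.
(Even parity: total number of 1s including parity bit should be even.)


Number of 1s in data: 7
Parity bit: 1

1


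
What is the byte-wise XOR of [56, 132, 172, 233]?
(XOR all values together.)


XOR chain: 56 ^ 132 ^ 172 ^ 233 = 249

249


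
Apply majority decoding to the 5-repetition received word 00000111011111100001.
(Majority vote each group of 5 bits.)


Groups: 00000, 11101, 11111, 00001
Majority votes: 0110

0110


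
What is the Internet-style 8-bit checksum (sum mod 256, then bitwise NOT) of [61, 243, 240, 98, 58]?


Sum = 700 mod 256 = 188
Complement = 67

67


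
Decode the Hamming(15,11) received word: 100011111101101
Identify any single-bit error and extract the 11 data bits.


Syndrome = 0: no error detected

Data: 01111101101 (no errors)


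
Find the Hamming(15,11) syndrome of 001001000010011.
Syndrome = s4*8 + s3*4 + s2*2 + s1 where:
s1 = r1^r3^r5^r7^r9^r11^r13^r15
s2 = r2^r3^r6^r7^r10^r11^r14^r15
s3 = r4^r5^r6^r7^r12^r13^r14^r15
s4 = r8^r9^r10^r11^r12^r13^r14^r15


s1=1, s2=1, s3=1, s4=1

Syndrome = 15 (error at position 15)


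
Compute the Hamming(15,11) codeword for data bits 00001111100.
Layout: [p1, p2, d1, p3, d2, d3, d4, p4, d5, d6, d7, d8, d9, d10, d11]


Parity bits: p1=1, p2=0, p3=0, p4=1

100000011111100


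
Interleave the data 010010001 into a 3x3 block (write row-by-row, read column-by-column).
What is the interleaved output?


Matrix:
  010
  010
  001
Read columns: 000110001

000110001


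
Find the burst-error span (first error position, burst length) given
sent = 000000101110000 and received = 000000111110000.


XOR: 000000010000000

Burst at position 7, length 1


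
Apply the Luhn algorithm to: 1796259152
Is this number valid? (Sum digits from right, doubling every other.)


Luhn sum = 46
46 mod 10 = 6

Invalid (Luhn sum mod 10 = 6)


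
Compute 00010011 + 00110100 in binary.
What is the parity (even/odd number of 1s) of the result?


00010011 = 19
00110100 = 52
Sum = 71 = 1000111
1s count = 4

even parity (4 ones in 1000111)


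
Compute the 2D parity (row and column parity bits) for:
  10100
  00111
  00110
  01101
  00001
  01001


Row parities: 010110
Column parities: 10000

Row P: 010110, Col P: 10000, Corner: 1


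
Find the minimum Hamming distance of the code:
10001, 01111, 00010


Comparing all pairs, minimum distance: 3
Can detect 2 errors, correct 1 errors

3


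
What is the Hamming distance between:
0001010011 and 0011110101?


XOR: 0010100110
Count of 1s: 4

4


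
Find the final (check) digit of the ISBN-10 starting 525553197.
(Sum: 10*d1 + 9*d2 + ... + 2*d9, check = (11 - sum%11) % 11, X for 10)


Weighted sum: 233
233 mod 11 = 2

Check digit: 9


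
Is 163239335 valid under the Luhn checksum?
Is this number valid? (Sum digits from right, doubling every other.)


Luhn sum = 37
37 mod 10 = 7

Invalid (Luhn sum mod 10 = 7)


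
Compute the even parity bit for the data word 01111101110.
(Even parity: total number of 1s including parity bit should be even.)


Number of 1s in data: 8
Parity bit: 0

0


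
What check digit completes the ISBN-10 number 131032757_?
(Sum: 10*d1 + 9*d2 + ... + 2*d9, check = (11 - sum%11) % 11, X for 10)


Weighted sum: 130
130 mod 11 = 9

Check digit: 2


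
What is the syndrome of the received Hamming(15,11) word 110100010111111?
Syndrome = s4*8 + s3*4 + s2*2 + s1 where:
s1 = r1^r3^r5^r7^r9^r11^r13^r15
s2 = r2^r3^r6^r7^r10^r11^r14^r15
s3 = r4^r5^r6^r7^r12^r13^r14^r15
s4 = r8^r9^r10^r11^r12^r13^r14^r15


s1=0, s2=1, s3=1, s4=1

Syndrome = 14 (error at position 14)


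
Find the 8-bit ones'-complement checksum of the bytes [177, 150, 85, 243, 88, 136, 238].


Sum = 1117 mod 256 = 93
Complement = 162

162


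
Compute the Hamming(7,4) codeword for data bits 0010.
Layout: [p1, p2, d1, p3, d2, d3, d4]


Parity bits: p1=0, p2=1, p3=1

0101010


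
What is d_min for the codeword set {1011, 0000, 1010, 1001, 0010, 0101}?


Comparing all pairs, minimum distance: 1
Can detect 0 errors, correct 0 errors

1


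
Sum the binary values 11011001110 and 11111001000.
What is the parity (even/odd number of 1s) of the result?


11011001110 = 1742
11111001000 = 1992
Sum = 3734 = 111010010110
1s count = 7

odd parity (7 ones in 111010010110)


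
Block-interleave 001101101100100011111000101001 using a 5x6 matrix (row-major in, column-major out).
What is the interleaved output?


Matrix:
  001101
  101100
  100011
  111000
  101001
Read columns: 011110001011011110000010010101

011110001011011110000010010101


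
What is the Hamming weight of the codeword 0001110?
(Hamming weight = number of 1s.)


Counting 1s in 0001110

3


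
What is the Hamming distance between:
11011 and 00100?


XOR: 11111
Count of 1s: 5

5


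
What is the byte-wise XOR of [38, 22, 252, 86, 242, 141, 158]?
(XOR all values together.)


XOR chain: 38 ^ 22 ^ 252 ^ 86 ^ 242 ^ 141 ^ 158 = 123

123


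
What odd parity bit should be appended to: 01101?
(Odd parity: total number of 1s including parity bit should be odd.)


Number of 1s in data: 3
Parity bit: 0

0


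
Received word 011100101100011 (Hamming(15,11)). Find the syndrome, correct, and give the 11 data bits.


Syndrome = 0: no error detected

Data: 10011100011 (no errors)


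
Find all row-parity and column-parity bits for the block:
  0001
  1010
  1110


Row parities: 101
Column parities: 0101

Row P: 101, Col P: 0101, Corner: 0


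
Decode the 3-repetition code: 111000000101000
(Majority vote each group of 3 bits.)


Groups: 111, 000, 000, 101, 000
Majority votes: 10010

10010


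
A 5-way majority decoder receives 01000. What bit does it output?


Ones: 1 out of 5
Threshold: 3

0 (1/5 voted 1)


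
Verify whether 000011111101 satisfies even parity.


Number of 1s: 7

No, parity error (7 ones)


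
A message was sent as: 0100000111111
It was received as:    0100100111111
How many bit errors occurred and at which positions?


XOR: 0000100000000

1 error(s) at position(s): 4


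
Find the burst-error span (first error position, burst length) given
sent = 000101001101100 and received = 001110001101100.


XOR: 001011000000000

Burst at position 2, length 4


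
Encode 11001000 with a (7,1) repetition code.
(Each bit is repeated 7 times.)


Each bit -> 7 copies

11111111111111000000000000001111111000000000000000000000


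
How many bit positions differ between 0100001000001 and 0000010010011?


XOR: 0100011010010
Count of 1s: 5

5


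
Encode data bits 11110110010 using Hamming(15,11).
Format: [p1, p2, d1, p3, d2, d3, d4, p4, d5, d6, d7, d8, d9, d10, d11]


Parity bits: p1=0, p2=0, p3=0, p4=1

001011110110010


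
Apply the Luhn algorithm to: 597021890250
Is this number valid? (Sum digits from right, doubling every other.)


Luhn sum = 39
39 mod 10 = 9

Invalid (Luhn sum mod 10 = 9)


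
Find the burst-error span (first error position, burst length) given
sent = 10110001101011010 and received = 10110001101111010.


XOR: 00000000000100000

Burst at position 11, length 1


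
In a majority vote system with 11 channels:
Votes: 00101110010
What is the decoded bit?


Ones: 5 out of 11
Threshold: 6

0 (5/11 voted 1)


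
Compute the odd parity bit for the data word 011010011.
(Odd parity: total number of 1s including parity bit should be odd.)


Number of 1s in data: 5
Parity bit: 0

0


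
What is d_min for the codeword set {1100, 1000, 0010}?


Comparing all pairs, minimum distance: 1
Can detect 0 errors, correct 0 errors

1


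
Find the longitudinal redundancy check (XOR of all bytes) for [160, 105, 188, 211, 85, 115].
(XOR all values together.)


XOR chain: 160 ^ 105 ^ 188 ^ 211 ^ 85 ^ 115 = 128

128


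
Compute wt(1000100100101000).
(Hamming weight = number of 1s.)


Counting 1s in 1000100100101000

5


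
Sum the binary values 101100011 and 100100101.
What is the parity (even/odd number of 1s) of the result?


101100011 = 355
100100101 = 293
Sum = 648 = 1010001000
1s count = 3

odd parity (3 ones in 1010001000)


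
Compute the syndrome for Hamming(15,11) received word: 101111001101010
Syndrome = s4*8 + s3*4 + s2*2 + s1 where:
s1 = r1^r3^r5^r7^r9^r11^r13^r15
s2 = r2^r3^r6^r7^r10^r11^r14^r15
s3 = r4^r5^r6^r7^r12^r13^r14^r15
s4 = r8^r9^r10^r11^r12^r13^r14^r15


s1=0, s2=0, s3=1, s4=0

Syndrome = 4 (error at position 4)


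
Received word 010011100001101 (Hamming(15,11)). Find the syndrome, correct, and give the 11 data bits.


Syndrome = 8: error at position 8

Data: 01110001101 (corrected bit 8)


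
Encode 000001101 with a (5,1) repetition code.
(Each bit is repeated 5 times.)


Each bit -> 5 copies

000000000000000000000000011111111110000011111


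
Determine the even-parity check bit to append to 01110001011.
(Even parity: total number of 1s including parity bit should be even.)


Number of 1s in data: 6
Parity bit: 0

0


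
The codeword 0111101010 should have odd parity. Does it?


Number of 1s: 6

No, parity error (6 ones)


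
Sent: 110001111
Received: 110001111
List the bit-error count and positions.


XOR: 000000000

0 errors (received matches sent)


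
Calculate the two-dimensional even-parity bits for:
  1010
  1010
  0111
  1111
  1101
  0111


Row parities: 001011
Column parities: 0010

Row P: 001011, Col P: 0010, Corner: 1


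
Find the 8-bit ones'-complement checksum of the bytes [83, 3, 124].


Sum = 210 mod 256 = 210
Complement = 45

45


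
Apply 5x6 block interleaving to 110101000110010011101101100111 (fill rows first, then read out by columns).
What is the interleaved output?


Matrix:
  110101
  000110
  010011
  101101
  100111
Read columns: 100111010000010110110110110111

100111010000010110110110110111


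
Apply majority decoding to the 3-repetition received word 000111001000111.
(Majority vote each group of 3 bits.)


Groups: 000, 111, 001, 000, 111
Majority votes: 01001

01001


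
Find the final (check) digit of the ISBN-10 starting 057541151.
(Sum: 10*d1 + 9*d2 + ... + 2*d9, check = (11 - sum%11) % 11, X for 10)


Weighted sum: 186
186 mod 11 = 10

Check digit: 1


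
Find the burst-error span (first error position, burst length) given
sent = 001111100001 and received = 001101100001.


XOR: 000010000000

Burst at position 4, length 1


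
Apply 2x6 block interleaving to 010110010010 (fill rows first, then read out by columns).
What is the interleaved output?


Matrix:
  010110
  010010
Read columns: 001100101100

001100101100


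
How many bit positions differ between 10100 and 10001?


XOR: 00101
Count of 1s: 2

2


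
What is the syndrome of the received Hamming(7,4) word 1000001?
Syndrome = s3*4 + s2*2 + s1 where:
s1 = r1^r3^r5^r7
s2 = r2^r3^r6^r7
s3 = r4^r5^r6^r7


s1=0, s2=1, s3=1

Syndrome = 6 (error at position 6)


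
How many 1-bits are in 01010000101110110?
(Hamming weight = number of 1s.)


Counting 1s in 01010000101110110

8


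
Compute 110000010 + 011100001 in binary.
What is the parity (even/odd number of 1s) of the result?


110000010 = 386
011100001 = 225
Sum = 611 = 1001100011
1s count = 5

odd parity (5 ones in 1001100011)


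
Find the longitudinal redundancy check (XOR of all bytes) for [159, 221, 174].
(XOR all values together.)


XOR chain: 159 ^ 221 ^ 174 = 236

236


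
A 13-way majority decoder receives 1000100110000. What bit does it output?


Ones: 4 out of 13
Threshold: 7

0 (4/13 voted 1)


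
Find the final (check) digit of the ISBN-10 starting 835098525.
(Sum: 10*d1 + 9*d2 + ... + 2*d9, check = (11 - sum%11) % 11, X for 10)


Weighted sum: 277
277 mod 11 = 2

Check digit: 9


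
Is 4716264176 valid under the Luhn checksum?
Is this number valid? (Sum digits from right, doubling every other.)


Luhn sum = 53
53 mod 10 = 3

Invalid (Luhn sum mod 10 = 3)


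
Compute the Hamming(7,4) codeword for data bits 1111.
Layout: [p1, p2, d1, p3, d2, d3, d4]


Parity bits: p1=1, p2=1, p3=1

1111111


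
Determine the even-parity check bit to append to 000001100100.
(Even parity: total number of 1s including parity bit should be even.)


Number of 1s in data: 3
Parity bit: 1

1


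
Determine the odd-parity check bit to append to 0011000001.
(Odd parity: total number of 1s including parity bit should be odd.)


Number of 1s in data: 3
Parity bit: 0

0


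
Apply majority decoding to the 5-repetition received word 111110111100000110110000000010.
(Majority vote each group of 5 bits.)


Groups: 11111, 01111, 00000, 11011, 00000, 00010
Majority votes: 110100

110100


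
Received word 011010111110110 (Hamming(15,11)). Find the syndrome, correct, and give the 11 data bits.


Syndrome = 0: no error detected

Data: 11011110110 (no errors)


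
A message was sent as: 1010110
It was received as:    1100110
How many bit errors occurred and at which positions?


XOR: 0110000

2 error(s) at position(s): 1, 2


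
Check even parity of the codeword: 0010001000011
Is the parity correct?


Number of 1s: 4

Yes, parity is correct (4 ones)


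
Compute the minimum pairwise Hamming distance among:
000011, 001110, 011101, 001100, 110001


Comparing all pairs, minimum distance: 1
Can detect 0 errors, correct 0 errors

1


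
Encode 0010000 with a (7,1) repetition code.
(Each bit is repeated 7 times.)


Each bit -> 7 copies

0000000000000011111110000000000000000000000000000


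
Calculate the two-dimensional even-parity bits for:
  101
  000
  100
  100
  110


Row parities: 00110
Column parities: 011

Row P: 00110, Col P: 011, Corner: 0


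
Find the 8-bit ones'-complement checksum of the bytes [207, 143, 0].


Sum = 350 mod 256 = 94
Complement = 161

161


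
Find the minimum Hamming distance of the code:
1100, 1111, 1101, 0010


Comparing all pairs, minimum distance: 1
Can detect 0 errors, correct 0 errors

1


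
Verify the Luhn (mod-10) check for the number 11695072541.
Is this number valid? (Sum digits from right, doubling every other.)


Luhn sum = 48
48 mod 10 = 8

Invalid (Luhn sum mod 10 = 8)


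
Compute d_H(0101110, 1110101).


XOR: 1011011
Count of 1s: 5

5


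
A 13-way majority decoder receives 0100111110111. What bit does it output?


Ones: 9 out of 13
Threshold: 7

1 (9/13 voted 1)


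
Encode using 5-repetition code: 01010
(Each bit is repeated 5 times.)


Each bit -> 5 copies

0000011111000001111100000


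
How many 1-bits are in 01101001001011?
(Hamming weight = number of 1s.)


Counting 1s in 01101001001011

7


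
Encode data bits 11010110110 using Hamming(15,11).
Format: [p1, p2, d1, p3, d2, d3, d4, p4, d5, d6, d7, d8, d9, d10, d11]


Parity bits: p1=1, p2=1, p3=0, p4=0

111010100110110


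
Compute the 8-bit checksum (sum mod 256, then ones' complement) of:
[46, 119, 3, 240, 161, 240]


Sum = 809 mod 256 = 41
Complement = 214

214


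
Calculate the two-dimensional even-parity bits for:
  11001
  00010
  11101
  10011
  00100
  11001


Row parities: 110111
Column parities: 01000

Row P: 110111, Col P: 01000, Corner: 1


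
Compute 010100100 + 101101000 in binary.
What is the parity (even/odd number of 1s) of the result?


010100100 = 164
101101000 = 360
Sum = 524 = 1000001100
1s count = 3

odd parity (3 ones in 1000001100)


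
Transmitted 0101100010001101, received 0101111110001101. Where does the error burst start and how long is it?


XOR: 0000011100000000

Burst at position 5, length 3


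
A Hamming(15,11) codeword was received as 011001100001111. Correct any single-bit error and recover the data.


Syndrome = 0: no error detected

Data: 10110001111 (no errors)


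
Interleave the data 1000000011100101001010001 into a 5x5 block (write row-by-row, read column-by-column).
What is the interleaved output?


Matrix:
  10000
  00011
  10010
  10010
  10001
Read columns: 1011100000000000111001001

1011100000000000111001001


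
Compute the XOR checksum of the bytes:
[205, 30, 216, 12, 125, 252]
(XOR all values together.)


XOR chain: 205 ^ 30 ^ 216 ^ 12 ^ 125 ^ 252 = 134

134


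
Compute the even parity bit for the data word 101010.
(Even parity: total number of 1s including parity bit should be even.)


Number of 1s in data: 3
Parity bit: 1

1


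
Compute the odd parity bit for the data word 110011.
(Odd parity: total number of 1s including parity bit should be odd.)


Number of 1s in data: 4
Parity bit: 1

1


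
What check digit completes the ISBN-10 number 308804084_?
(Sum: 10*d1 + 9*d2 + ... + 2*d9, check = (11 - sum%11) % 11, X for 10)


Weighted sum: 202
202 mod 11 = 4

Check digit: 7


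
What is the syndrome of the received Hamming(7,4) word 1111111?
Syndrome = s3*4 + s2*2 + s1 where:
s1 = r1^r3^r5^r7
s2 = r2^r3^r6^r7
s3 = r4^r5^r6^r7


s1=0, s2=0, s3=0

Syndrome = 0 (no error)


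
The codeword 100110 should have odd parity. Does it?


Number of 1s: 3

Yes, parity is correct (3 ones)


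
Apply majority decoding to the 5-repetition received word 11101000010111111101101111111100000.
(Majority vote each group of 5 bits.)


Groups: 11101, 00001, 01111, 11101, 10111, 11111, 00000
Majority votes: 1011110

1011110


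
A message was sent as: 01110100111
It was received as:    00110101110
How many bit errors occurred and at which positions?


XOR: 01000001001

3 error(s) at position(s): 1, 7, 10


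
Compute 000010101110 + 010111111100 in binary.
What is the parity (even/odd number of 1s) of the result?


000010101110 = 174
010111111100 = 1532
Sum = 1706 = 11010101010
1s count = 6

even parity (6 ones in 11010101010)


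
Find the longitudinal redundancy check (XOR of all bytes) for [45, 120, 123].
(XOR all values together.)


XOR chain: 45 ^ 120 ^ 123 = 46

46


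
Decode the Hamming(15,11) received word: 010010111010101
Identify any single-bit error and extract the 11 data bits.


Syndrome = 8: error at position 8

Data: 01011010101 (corrected bit 8)
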